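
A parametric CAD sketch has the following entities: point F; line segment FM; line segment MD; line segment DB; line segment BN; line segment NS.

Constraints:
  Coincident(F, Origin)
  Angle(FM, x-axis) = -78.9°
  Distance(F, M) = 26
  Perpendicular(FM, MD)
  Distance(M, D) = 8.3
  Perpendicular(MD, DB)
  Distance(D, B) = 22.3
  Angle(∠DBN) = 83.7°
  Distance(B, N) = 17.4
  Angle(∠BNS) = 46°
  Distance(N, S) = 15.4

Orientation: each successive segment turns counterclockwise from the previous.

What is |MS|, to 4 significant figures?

10.93

∠DBN = 83.7° gives BN at -162.6° from the x-axis; with |BN| = 17.4, N = (-7.747, -7.236). ∠BNS = 46.0° gives NS at -28.60° from the x-axis; with |NS| = 15.4, S = (5.774, -14.61). Then |MS| = |S − M| = 10.93.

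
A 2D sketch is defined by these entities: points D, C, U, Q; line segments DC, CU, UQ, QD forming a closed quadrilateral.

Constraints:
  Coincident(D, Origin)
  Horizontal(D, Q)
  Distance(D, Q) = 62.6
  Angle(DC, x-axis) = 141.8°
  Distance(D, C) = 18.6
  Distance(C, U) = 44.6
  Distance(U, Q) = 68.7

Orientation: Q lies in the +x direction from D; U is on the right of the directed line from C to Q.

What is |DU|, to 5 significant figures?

30.311

D is at the origin; D and Q share the same y with |DQ| = 62.6 and Q in +x, so Q = (62.6, 0). DC runs at 141.8° with |DC| = 18.6, so C = (-14.617, 11.502). U is determined by |CU| = 44.6 and |UQ| = 68.7 together: it lies at the intersection of circle(C, 44.6) and circle(Q, 68.7). With |CQ| = 78.069, the foot of the radical line on CQ is 21.547 from C and the perpendicular offset is √(44.6² − 21.547²) = 39.050. Taking the right-of-CQ solution: U = (0.94095, -30.296).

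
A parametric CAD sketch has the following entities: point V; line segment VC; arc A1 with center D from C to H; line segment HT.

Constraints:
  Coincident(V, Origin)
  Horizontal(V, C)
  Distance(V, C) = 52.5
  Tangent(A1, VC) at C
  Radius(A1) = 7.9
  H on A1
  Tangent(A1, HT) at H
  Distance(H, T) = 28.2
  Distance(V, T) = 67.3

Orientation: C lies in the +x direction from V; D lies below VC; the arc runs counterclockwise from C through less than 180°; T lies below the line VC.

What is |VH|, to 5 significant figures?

46.544

V is at the origin; VC is horizontal with |VC| = 52.5 and C on the +x side, so C = (52.500, 0.0000). Since A1 is tangent to VC there, DC ⟂ VC, so D = C + (0, -7.9) = (52.500, -7.9000). Since DH ⟂ HT (tangency), |DT| = √(7.9² + 28.2²) = 29.286 regardless of where H sits on A1. So T lies on both circle(V, 67.3) and circle(D, 29.286); the below-VC intersection is T = (56.253, -36.944). H is the foot of the tangent from T: H = (45.229, -10.988).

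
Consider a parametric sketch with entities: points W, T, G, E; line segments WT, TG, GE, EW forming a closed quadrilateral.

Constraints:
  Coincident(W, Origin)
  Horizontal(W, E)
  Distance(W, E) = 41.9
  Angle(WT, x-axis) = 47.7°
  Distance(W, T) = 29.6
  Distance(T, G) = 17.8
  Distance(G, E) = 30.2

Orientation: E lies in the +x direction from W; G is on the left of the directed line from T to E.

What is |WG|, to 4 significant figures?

46.58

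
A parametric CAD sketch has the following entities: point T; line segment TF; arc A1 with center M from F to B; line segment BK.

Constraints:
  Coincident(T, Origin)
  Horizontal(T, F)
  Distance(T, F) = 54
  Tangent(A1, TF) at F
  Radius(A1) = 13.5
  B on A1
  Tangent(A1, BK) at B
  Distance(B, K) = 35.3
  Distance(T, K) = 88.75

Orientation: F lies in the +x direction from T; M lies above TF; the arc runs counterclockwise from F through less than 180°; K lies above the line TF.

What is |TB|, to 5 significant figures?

67.507

Checks: |MB| = 13.50 ✓; ∠(MB, BK) = 90.00° ✓; |BK| = 35.30 ✓; |TK| = 88.75 ✓.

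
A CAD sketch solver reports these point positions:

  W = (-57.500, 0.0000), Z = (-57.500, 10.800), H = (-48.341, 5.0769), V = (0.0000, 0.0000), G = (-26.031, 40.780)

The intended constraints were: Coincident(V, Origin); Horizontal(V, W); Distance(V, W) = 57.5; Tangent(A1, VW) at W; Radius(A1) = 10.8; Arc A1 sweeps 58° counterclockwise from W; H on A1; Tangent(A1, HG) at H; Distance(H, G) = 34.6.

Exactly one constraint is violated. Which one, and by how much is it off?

Distance(H, G) = 34.6 — off by 7.50.

V = (0.00, 0.00) ✓; V.y = 0.00, W.y = 0.00 ✓; |VW| = 57.50 ✓; ∠(ZW, WV) = 90.00° ✓; |ZW| = 10.80 ✓; bearing(Z→H) − bearing(Z→W) = 58.00° ✓; |ZH| = 10.80 ✓; ∠(ZH, HG) = 90.00° ✓; |HG| = 42.10 ✗.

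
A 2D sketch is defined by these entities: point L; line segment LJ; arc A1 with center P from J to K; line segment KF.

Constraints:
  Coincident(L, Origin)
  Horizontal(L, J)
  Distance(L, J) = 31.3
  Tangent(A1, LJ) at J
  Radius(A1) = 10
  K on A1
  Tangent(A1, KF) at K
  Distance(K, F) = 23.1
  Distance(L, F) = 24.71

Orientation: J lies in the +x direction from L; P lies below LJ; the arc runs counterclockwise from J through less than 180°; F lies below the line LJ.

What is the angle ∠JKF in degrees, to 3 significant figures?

153°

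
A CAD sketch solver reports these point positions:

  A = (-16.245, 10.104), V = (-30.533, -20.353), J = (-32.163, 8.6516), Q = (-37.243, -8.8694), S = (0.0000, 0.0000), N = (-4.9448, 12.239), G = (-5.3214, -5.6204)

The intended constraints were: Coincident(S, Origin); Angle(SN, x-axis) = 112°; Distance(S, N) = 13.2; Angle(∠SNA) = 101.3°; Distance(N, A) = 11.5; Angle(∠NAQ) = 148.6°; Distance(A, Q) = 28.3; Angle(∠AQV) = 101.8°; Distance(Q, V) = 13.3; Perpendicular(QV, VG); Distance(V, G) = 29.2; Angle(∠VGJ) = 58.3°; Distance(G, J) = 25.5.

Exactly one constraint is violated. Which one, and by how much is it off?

Distance(G, J) = 25.5 — off by 4.90.

S = (0.00, 0.00) ✓; SN at 112.0° ✓; |SN| = 13.20 ✓; ∠SNA = 101.3° ✓; |NA| = 11.50 ✓; ∠NAQ = 148.6° ✓; |AQ| = 28.30 ✓; ∠AQV = 101.8° ✓; |QV| = 13.30 ✓; ∠(QV, VG) = 90.00° ✓; |VG| = 29.20 ✓; ∠VGJ = 58.30° ✓; |GJ| = 30.40 ✗.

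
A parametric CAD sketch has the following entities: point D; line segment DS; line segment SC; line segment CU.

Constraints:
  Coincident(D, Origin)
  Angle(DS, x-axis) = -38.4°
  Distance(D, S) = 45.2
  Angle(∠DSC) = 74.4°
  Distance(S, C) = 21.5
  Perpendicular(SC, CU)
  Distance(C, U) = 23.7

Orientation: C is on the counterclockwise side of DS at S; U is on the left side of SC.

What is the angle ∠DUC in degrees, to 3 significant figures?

155°

D is at the origin; DS runs at -38.4° with length 45.2, so S = 45.2·(cos -38.4°, sin -38.4°) = (35.4, -28.1). ∠DSC = 74.4°, so SC runs at -38.4° + (180° − 74.4°) = 67.2° from the x-axis; with |SC| = 21.5, C = S + 21.5·(cos 67.2°, sin 67.2°) = (43.8, -8.26). SC is perpendicular to CU; with |CU| = 23.7 on the left of SC, U = C + 23.7·(-0.922, 0.388) = (21.9, 0.928). Then cos ∠DUC = UD·UC / (|UD||UC|), giving 155°.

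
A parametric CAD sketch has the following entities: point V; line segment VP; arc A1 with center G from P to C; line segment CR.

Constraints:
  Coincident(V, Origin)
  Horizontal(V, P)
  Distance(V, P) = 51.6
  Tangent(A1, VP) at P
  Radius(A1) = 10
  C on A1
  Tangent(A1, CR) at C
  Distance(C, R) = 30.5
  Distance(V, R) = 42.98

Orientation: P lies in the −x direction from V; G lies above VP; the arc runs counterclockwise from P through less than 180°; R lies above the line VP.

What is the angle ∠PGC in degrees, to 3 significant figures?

62.0°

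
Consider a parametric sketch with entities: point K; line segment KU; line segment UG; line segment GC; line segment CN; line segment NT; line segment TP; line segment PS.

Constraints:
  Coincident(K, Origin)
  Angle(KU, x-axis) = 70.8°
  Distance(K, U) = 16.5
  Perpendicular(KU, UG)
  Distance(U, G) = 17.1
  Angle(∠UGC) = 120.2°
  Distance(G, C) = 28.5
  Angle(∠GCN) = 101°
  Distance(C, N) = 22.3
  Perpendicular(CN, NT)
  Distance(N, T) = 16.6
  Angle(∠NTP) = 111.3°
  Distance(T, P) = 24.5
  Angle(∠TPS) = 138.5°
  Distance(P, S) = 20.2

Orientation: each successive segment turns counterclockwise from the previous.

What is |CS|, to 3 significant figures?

26.9

K is at the origin; KU runs at 70.8° with length 16.5, so U = (5.43, 15.6). The perpendicularity gives UG at right angles to KU, so UG runs at 161°; with |UG| = 17.1, G = (-10.7, 21.2). ∠UGC = 120.2° gives GC at -139° from the x-axis; with |GC| = 28.5, C = (-32.4, 2.66). ∠GCN = 101.0° gives CN at -60.4° from the x-axis; with |CN| = 22.3, N = (-21.3, -16.7). CN is perpendicular to NT, so NT runs at 29.6°; with |NT| = 16.6, T = (-6.91, -8.53). ∠NTP = 111.3° gives TP at 98.3° from the x-axis; with |TP| = 24.5, P = (-10.4, 15.7). ∠TPS = 138.5° gives PS at 140° from the x-axis; with |PS| = 20.2, S = (-25.9, 28.8). Then |CS| = |S − C| = 26.9.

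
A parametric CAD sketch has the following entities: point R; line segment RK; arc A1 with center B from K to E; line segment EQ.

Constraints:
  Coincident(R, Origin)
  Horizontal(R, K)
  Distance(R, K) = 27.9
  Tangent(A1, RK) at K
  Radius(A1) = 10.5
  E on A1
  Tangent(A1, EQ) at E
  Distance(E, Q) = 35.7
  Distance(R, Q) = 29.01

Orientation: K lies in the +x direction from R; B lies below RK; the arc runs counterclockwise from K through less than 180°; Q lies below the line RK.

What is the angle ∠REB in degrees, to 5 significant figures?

144.35°

R is at the origin; R and K share the same y with |RK| = 27.9 and K on the +x side, so K = (27.900, 0.0000). Tangency of A1 to RK means the radius BK is perpendicular to RK, so B = K + (0, -10.5) = (27.900, -10.500). Since BE ⟂ EQ (tangency), |BQ| = √(10.5² + 35.7²) = 37.212 regardless of where E sits on A1. So Q lies on both circle(R, 29.01) and circle(B, 37.212); the below-RK intersection is Q = (-4.5885, -28.645). E is the foot of the tangent from Q: E = (20.402, -3.1500).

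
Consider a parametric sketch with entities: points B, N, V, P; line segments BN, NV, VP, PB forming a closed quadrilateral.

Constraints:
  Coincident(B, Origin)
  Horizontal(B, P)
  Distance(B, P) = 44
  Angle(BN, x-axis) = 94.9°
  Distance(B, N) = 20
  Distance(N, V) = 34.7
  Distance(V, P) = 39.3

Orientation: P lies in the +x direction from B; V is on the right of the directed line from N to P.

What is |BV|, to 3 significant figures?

15.4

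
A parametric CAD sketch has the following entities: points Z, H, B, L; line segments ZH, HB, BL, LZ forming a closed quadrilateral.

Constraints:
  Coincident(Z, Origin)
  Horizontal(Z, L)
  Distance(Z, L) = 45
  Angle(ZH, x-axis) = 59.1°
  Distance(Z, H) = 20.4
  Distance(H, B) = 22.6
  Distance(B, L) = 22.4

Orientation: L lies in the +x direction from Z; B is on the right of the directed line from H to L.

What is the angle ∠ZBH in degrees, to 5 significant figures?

53.523°

Checks: |HB| = 22.60 ✓; |BL| = 22.40 ✓.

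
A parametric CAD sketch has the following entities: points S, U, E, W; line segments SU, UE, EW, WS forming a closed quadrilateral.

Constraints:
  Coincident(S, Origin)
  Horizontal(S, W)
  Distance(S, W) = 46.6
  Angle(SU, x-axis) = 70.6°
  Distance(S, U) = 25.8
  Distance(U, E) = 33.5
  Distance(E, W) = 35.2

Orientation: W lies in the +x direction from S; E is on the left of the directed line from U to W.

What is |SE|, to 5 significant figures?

53.259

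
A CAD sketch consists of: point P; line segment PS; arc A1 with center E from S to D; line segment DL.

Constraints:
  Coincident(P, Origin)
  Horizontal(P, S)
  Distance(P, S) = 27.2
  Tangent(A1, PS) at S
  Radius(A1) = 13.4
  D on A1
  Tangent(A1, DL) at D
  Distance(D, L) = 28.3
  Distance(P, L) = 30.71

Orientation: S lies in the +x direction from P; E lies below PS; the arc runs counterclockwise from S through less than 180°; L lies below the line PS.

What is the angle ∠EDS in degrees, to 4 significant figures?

60.57°

Checks: |PS| = 27.20 ✓; |ED| = 13.40 ✓; ∠(ED, DL) = 90.00° ✓; |DL| = 28.30 ✓; |PL| = 30.71 ✓.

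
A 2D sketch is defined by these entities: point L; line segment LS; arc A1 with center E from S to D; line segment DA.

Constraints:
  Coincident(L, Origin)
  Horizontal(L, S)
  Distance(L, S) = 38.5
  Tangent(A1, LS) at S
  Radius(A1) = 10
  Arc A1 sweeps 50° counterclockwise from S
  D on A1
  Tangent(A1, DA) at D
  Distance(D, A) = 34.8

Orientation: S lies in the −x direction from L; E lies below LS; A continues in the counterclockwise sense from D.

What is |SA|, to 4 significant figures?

42.61

L is at the origin; LS is horizontal with |LS| = 38.5 and S on the −x side, so S = (-38.50, 0.000). A1 meets LS tangentially, so ES is at right angles to LS, so E = S + (0, -10) = (-38.50, -10.00). On A1, S sits at bearing 90° from E; a 50° counterclockwise sweep puts D at bearing 140°, so D = E + 10.0·(cos 140°, sin 140°) = (-46.16, -3.572). Tangency of A1 to DA means the radius ED is perpendicular to DA, so DA runs along (−sin 140°, cos 140°); with |DA| = 34.8, A = (-68.53, -30.23). Then |SA| = |A − S| = 42.61.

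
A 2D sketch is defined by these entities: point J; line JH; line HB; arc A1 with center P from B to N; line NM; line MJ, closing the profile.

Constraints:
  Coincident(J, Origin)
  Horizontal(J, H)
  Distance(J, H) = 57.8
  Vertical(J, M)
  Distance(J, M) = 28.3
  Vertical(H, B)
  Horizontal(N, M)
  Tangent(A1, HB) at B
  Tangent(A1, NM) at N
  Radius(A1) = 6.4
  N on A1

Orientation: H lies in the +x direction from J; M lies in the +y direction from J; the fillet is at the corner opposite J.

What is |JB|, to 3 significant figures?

61.8

J is at the origin; JH is horizontal with |JH| = 57.8 and H on the +x side, so H = (57.8, 0.00). JM is vertical with |JM| = 28.3 and M on the +y side, so M = (0.00, 28.3). The virtual corner opposite J is at (57.8, 28.3). A1 meets HB tangentially, so PB is at right angles to HB and since A1 is tangent to NM there, PN ⟂ NM, with radius 6.4, so the center P sits 6.4 in from both sides at P = (51.4, 21.9). That places the tangent points at B = (57.8, 21.9) on HB and N = (51.4, 28.3) on NM. Then |JB| = |B − J| = 61.8.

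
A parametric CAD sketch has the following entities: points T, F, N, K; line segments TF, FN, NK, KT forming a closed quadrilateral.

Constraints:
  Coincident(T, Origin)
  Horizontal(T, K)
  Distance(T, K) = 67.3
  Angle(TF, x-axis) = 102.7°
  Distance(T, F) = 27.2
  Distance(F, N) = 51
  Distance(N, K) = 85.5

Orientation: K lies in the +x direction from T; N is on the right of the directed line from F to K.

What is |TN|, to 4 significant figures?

27.96

T is at the origin; TK is horizontal with |TK| = 67.3 and K in +x, so K = (67.3, 0). TF runs at 102.7° with |TF| = 27.2, so F = (-5.980, 26.53). N is determined by |FN| = 51.0 and |NK| = 85.5 together: it lies at the intersection of circle(F, 51.0) and circle(K, 85.5). With |FK| = 77.94, the foot of the radical line on FK is 8.756 from F and the perpendicular offset is √(51.0² − 8.756²) = 50.24. Taking the right-of-FK solution: N = (-14.85, -23.69).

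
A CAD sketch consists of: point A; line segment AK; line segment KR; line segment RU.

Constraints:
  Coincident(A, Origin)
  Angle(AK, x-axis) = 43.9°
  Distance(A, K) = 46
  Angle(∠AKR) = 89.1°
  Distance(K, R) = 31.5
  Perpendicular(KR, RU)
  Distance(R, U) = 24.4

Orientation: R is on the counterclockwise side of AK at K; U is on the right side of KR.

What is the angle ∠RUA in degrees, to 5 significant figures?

23.616°

A is at the origin; AK runs at 43.9° with length 46.0, so K = 46.0·(cos 43.9°, sin 43.9°) = (33.145, 31.896). ∠AKR = 89.1°, so KR runs at 43.9° + (180° − 89.1°) = 134.80° from the x-axis; with |KR| = 31.5, R = K + 31.5·(cos 134.80°, sin 134.80°) = (10.949, 54.248). The perpendicularity gives RU at right angles to KR; with |RU| = 24.4 on the right of KR, U = R + 24.4·(0.70957, 0.70463) = (28.263, 71.441). Then cos ∠RUA = UR·UA / (|UR||UA|), giving 23.616°.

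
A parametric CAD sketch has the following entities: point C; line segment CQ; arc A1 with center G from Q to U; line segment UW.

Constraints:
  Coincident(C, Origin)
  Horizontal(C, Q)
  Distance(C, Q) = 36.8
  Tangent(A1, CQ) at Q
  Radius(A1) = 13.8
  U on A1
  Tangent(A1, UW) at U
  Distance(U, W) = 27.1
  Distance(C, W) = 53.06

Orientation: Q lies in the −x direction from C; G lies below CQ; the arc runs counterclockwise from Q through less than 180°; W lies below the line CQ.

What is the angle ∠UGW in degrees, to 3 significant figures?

63.0°

C is at the origin; C and Q share the same y with |CQ| = 36.8 and Q on the −x side, so Q = (-36.8, 0.00). The tangent condition forces GQ to be normal to CQ, so G = Q + (0, -13.8) = (-36.8, -13.8). Since GU ⟂ UW (tangency), |GW| = √(13.8² + 27.1²) = 30.4 regardless of where U sits on A1. So W lies on both circle(C, 53.06) and circle(G, 30.4); the below-CQ intersection is W = (-30.4, -43.5). U is the foot of the tangent from W: U = (-47.5, -22.5).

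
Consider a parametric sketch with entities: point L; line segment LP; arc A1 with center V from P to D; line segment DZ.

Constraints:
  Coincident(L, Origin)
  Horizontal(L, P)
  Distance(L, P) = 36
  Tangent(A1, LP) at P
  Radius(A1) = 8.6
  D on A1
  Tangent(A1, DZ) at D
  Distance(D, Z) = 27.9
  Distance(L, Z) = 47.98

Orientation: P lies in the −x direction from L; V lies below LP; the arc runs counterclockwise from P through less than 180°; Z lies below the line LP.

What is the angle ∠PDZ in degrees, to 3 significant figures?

121°

Checks: |LP| = 36.00 ✓; |VD| = 8.600 ✓; ∠(VD, DZ) = 90.00° ✓; |DZ| = 27.90 ✓; |LZ| = 47.98 ✓.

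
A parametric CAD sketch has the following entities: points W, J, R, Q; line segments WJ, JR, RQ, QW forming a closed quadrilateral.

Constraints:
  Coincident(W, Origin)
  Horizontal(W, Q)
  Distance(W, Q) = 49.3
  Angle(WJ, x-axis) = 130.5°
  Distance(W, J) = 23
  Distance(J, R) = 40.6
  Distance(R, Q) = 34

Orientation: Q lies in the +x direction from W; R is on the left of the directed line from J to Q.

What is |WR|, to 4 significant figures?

34.72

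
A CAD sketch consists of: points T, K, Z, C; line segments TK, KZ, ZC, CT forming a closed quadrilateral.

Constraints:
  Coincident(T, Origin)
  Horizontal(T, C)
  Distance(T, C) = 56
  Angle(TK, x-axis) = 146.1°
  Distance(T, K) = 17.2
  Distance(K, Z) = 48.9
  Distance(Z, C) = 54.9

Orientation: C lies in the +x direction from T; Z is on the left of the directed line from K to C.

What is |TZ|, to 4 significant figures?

47.95

T is at the origin; TC is horizontal with |TC| = 56.0 and C in +x, so C = (56.0, 0). TK runs at 146.1° with |TK| = 17.2, so K = (-14.28, 9.593). Z is determined by |KZ| = 48.9 and |ZC| = 54.9 together: it lies at the intersection of circle(K, 48.9) and circle(C, 54.9). With |KC| = 70.93, the foot of the radical line on KC is 31.07 from K and the perpendicular offset is √(48.9² − 31.07²) = 37.76. Taking the left-of-KC solution: Z = (21.62, 42.80).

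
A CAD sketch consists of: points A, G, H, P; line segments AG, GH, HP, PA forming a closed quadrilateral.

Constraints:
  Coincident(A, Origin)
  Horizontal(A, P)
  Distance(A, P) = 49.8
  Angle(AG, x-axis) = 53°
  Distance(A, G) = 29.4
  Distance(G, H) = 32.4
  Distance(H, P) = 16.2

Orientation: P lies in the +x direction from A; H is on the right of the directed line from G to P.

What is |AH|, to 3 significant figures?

34.5

Checks: A.y = 0.00, P.y = 0.00 ✓; |GH| = 32.40 ✓; |HP| = 16.20 ✓.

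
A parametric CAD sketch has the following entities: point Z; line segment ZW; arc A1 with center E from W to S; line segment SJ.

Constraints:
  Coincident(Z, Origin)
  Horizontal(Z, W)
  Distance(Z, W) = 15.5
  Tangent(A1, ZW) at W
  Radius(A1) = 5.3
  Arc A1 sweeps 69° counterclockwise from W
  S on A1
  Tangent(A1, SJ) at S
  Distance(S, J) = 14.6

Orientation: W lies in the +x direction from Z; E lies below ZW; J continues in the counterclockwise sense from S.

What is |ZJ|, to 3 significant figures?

17.8

Z is at the origin; ZW is horizontal with |ZW| = 15.5 and W on the +x side, so W = (15.5, 0.00). Tangency of A1 to ZW means the radius EW is perpendicular to ZW, so E = W + (0, -5.3) = (15.5, -5.30). On A1, W sits at bearing 90° from E; a 69° counterclockwise sweep puts S at bearing 159°, so S = E + 5.3·(cos 159°, sin 159°) = (10.6, -3.40). Tangency of A1 to SJ means the radius ES is perpendicular to SJ, so SJ runs along (−sin 159°, cos 159°); with |SJ| = 14.6, J = (5.32, -17.0). Then |ZJ| = |J − Z| = 17.8.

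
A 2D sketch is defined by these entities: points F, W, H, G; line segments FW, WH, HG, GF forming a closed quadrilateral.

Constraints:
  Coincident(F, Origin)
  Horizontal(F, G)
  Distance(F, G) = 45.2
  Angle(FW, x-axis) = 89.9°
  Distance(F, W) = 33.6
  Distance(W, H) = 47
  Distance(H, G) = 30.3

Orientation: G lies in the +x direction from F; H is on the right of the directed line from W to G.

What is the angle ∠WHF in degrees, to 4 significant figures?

37.49°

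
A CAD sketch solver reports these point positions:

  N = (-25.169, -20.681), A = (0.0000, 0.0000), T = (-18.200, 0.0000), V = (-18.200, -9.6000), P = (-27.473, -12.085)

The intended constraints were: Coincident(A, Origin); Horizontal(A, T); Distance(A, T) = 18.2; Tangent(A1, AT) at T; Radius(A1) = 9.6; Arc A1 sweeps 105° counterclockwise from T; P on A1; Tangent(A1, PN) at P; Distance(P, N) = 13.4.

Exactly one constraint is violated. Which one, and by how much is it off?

Distance(P, N) = 13.4 — off by 4.50.

A = (0.00, 0.00) ✓; A.y = 0.00, T.y = 0.00 ✓; |AT| = 18.20 ✓; ∠(VT, TA) = 90.00° ✓; |VT| = 9.600 ✓; bearing(V→P) − bearing(V→T) = 105.0° ✓; |VP| = 9.600 ✓; ∠(VP, PN) = 90.00° ✓; |PN| = 8.899 ✗.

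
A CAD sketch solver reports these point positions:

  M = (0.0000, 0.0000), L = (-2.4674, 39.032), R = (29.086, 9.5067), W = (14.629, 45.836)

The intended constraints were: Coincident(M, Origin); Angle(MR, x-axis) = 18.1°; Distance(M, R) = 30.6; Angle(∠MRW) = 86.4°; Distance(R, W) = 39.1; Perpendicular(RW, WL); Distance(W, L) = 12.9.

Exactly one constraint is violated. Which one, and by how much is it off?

Distance(W, L) = 12.9 — off by 5.50.

M = (0.00, 0.00) ✓; MR at 18.10° ✓; |MR| = 30.60 ✓; ∠MRW = 86.40° ✓; |RW| = 39.10 ✓; ∠(RW, WL) = 90.00° ✓; |WL| = 18.40 ✗.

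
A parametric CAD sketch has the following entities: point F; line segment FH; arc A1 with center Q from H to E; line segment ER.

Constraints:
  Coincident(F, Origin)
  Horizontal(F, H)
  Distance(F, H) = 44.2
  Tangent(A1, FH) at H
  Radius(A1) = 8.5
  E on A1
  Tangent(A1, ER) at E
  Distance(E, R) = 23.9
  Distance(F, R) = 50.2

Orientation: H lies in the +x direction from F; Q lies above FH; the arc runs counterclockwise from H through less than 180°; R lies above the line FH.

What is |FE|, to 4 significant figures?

52.92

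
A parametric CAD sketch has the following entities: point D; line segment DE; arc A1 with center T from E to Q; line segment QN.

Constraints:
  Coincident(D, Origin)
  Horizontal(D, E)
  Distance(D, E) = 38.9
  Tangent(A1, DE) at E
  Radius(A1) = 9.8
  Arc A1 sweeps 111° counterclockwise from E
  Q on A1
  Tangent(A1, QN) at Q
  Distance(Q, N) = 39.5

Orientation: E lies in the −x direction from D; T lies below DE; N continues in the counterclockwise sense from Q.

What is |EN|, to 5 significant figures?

50.438

On A1, E sits at bearing 90° from T; a 111° counterclockwise sweep puts Q at bearing 201°, so Q = T + 9.8·(cos 201°, sin 201°) = (-48.049, -13.312). A1 meets QN tangentially, so TQ is at right angles to QN, so QN runs along (−sin 201°, cos 201°); with |QN| = 39.5, N = (-33.894, -50.188). Then |EN| = |N − E| = 50.438.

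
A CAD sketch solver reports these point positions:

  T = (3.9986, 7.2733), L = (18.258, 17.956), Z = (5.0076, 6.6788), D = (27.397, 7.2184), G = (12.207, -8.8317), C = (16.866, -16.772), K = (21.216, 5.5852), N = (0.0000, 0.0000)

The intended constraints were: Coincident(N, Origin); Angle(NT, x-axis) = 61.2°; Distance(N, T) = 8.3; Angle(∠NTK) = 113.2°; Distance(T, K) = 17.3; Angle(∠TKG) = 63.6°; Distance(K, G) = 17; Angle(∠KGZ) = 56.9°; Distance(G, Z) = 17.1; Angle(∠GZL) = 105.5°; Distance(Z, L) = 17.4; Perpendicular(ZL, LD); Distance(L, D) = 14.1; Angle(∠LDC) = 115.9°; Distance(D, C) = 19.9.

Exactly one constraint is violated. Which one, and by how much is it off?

Distance(D, C) = 19.9 — off by 6.30.

N = (0.00, 0.00) ✓; NT at 61.20° ✓; |NT| = 8.300 ✓; ∠NTK = 113.2° ✓; |TK| = 17.30 ✓; ∠TKG = 63.60° ✓; |KG| = 17.00 ✓; ∠KGZ = 56.90° ✓; |GZ| = 17.10 ✓; ∠GZL = 105.5° ✓; |ZL| = 17.40 ✓; ∠(ZL, LD) = 90.00° ✓; |LD| = 14.10 ✓; ∠LDC = 115.9° ✓; |DC| = 26.20 ✗.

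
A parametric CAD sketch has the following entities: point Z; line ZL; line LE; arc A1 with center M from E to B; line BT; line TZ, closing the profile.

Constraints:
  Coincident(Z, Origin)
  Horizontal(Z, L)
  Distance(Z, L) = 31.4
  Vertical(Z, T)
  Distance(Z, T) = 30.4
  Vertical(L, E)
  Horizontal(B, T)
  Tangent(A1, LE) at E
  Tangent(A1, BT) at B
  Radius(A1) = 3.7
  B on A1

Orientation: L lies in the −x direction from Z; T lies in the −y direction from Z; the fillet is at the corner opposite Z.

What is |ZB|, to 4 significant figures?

41.13

Z is at the origin; ZL is horizontal with |ZL| = 31.4 and L on the −x side, so L = (-31.40, 0.000). ZT is vertical with |ZT| = 30.4 and T on the −y side, so T = (0.000, -30.40). The virtual corner opposite Z is at (-31.40, -30.40). Since A1 is tangent to LE there, ME ⟂ LE and A1 meets BT tangentially, so MB is at right angles to BT, with radius 3.7, so the center M sits 3.7 in from both sides at M = (-27.70, -26.70). That places the tangent points at E = (-31.40, -26.70) on LE and B = (-27.70, -30.40) on BT. Then |ZB| = |B − Z| = 41.13.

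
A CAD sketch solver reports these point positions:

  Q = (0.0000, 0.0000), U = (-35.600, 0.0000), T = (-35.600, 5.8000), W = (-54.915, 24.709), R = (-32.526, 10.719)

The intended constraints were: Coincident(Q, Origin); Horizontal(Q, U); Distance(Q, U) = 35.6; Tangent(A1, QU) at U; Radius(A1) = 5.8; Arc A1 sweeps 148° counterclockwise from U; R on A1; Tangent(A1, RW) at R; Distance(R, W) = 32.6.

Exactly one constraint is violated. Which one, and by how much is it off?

Distance(R, W) = 32.6 — off by 6.20.

Q = (0.00, 0.00) ✓; Q.y = 0.00, U.y = 0.00 ✓; |QU| = 35.60 ✓; ∠(TU, UQ) = 90.00° ✓; |TU| = 5.800 ✓; bearing(T→R) − bearing(T→U) = 148.0° ✓; |TR| = 5.801 ✓; ∠(TR, RW) = 90.00° ✓; |RW| = 26.40 ✗.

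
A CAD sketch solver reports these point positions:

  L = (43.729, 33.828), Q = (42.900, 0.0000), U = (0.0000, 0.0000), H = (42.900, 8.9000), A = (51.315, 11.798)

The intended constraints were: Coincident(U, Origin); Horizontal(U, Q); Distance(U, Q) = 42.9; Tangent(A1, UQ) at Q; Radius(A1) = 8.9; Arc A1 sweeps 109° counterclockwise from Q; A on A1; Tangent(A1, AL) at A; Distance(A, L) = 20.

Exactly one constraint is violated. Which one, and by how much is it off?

Distance(A, L) = 20 — off by 3.30.

U = (0.00, 0.00) ✓; U.y = 0.00, Q.y = 0.00 ✓; |UQ| = 42.90 ✓; ∠(HQ, QU) = 90.00° ✓; |HQ| = 8.900 ✓; bearing(H→A) − bearing(H→Q) = 109.0° ✓; |HA| = 8.900 ✓; ∠(HA, AL) = 90.00° ✓; |AL| = 23.30 ✗.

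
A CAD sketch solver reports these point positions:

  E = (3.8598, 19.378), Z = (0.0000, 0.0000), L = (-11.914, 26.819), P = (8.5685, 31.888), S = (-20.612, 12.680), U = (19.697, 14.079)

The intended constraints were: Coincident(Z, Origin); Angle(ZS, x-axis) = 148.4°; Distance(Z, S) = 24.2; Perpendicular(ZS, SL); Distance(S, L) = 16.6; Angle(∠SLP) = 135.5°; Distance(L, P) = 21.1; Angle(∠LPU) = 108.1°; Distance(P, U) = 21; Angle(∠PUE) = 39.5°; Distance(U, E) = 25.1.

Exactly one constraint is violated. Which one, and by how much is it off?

Distance(U, E) = 25.1 — off by 8.40.

Z = (0.00, 0.00) ✓; ZS at 148.4° ✓; |ZS| = 24.20 ✓; ∠(ZS, SL) = 90.00° ✓; |SL| = 16.60 ✓; ∠SLP = 135.5° ✓; |LP| = 21.10 ✓; ∠LPU = 108.1° ✓; |PU| = 21.00 ✓; ∠PUE = 39.50° ✓; |UE| = 16.70 ✗.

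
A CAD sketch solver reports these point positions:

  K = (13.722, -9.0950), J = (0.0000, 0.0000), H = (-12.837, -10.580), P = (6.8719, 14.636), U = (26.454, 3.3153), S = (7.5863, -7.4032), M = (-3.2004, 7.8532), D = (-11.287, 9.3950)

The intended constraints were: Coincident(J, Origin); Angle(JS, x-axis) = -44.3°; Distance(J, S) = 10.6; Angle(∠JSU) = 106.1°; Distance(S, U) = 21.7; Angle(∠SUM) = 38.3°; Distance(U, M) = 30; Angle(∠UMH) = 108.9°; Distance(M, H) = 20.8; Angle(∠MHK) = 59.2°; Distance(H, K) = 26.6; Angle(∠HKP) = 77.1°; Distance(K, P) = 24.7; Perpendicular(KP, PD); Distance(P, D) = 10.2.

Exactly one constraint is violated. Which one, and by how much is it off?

Distance(P, D) = 10.2 — off by 8.70.

J = (0.00, 0.00) ✓; JS at -44.30° ✓; |JS| = 10.60 ✓; ∠JSU = 106.1° ✓; |SU| = 21.70 ✓; ∠SUM = 38.30° ✓; |UM| = 30.00 ✓; ∠UMH = 108.9° ✓; |MH| = 20.80 ✓; ∠MHK = 59.20° ✓; |HK| = 26.60 ✓; ∠HKP = 77.10° ✓; |KP| = 24.70 ✓; ∠(KP, PD) = 90.00° ✓; |PD| = 18.90 ✗.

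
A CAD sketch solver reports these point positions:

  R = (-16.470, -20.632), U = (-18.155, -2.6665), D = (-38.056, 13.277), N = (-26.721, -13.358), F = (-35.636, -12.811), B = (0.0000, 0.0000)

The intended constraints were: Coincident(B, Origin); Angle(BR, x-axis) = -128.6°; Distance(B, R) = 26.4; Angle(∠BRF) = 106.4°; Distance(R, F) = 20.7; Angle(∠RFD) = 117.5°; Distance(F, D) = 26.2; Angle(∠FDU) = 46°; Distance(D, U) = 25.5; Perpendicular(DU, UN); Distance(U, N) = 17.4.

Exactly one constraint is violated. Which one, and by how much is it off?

Distance(U, N) = 17.4 — off by 3.70.

B = (0.00, 0.00) ✓; BR at -128.6° ✓; |BR| = 26.40 ✓; ∠BRF = 106.4° ✓; |RF| = 20.70 ✓; ∠RFD = 117.5° ✓; |FD| = 26.20 ✓; ∠FDU = 46.00° ✓; |DU| = 25.50 ✓; ∠(DU, UN) = 90.00° ✓; |UN| = 13.70 ✗.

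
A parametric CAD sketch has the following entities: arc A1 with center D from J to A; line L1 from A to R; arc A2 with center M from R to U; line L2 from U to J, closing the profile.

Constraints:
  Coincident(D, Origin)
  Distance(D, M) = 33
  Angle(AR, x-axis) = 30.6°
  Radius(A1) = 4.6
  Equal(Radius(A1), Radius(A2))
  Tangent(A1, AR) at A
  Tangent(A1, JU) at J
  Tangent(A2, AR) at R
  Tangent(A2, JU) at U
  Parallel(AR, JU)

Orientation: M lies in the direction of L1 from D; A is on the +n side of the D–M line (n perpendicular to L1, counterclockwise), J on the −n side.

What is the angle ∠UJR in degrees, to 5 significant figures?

15.578°

The slot axis is L1's direction at 30.6°, so u = (cos 30.6°, sin 30.6°) = (0.86074, 0.50904) and n = (−sin 30.6°, cos 30.6°) = (-0.50904, 0.86074). D is at the origin and M lies 33.0 along u from D, so M = 33.0·u = (28.404, 16.798). Tangency of A1 to both parallel lines with radius 4.6 puts A and J at D ± 4.6·n: A = (-2.3416, 3.9594), J = (2.3416, -3.9594). Equal radii place R and U the same way about M: R = M + 4.6·n = (26.063, 20.758), U = M − 4.6·n = (30.746, 12.839). Then cos ∠UJR = JU·JR / (|JU||JR|), giving 15.578°.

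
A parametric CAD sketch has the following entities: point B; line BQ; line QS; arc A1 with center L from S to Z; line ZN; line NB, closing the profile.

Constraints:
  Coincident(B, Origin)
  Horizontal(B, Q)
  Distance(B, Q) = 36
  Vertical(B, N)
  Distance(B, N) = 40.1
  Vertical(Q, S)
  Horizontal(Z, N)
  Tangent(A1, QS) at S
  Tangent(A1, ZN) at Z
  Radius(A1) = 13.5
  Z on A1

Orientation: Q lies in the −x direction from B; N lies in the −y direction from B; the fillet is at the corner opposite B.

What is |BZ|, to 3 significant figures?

46.0

B is at the origin; BQ is horizontal with |BQ| = 36.0 and Q on the −x side, so Q = (-36.0, 0.00). B and N share the same x with |BN| = 40.1 and N on the −y side, so N = (0.00, -40.1). The virtual corner opposite B is at (-36.0, -40.1). Since A1 is tangent to QS there, LS ⟂ QS and since A1 is tangent to ZN there, LZ ⟂ ZN, with radius 13.5, so the center L sits 13.5 in from both sides at L = (-22.5, -26.6). That places the tangent points at S = (-36.0, -26.6) on QS and Z = (-22.5, -40.1) on ZN. Then |BZ| = |Z − B| = 46.0.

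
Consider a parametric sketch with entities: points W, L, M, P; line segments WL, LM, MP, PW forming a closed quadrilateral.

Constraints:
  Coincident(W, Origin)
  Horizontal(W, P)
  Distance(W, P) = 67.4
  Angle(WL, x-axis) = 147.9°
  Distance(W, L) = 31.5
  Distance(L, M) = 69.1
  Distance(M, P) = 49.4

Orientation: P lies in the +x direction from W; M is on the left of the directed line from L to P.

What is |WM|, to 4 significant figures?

55.43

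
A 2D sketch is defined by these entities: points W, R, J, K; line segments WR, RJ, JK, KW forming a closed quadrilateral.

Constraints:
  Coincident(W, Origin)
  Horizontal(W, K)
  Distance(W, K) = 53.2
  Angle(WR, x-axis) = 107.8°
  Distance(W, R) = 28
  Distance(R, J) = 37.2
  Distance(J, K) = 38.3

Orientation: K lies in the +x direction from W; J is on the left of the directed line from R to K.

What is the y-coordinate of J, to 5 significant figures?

29.310

Checks: |RJ| = 37.20 ✓; |JK| = 38.30 ✓.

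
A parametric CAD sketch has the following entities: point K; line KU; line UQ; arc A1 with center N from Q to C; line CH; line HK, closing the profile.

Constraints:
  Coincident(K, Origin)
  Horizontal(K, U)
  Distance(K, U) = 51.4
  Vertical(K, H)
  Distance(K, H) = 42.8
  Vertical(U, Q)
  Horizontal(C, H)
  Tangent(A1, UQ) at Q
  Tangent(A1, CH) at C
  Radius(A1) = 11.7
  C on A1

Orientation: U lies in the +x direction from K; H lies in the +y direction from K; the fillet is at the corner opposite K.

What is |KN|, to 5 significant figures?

50.431

K is at the origin; KU is horizontal with |KU| = 51.4 and U on the +x side, so U = (51.400, 0.0000). KH is vertical with |KH| = 42.8 and H on the +y side, so H = (0.0000, 42.800). The virtual corner opposite K is at (51.400, 42.800). Since A1 is tangent to UQ there, NQ ⟂ UQ and tangency of A1 to CH means the radius NC is perpendicular to CH, with radius 11.7, so the center N sits 11.7 in from both sides at N = (39.700, 31.100). Then |KN| = |N − K| = 50.431.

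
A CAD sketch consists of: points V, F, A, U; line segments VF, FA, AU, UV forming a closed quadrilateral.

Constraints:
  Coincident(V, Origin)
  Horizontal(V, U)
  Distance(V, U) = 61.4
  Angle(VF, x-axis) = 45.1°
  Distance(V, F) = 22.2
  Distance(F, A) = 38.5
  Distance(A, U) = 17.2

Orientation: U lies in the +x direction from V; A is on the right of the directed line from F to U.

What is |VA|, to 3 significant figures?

46.8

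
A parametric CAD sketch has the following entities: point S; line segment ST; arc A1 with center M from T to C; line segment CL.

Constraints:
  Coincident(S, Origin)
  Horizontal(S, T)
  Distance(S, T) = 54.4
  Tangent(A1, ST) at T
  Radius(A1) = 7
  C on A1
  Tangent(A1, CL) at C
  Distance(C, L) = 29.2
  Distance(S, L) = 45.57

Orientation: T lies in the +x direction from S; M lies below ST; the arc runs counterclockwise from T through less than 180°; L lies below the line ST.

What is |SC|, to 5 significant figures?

48.346

Checks: S = (0.00, 0.00) ✓; |MC| = 7.000 ✓; ∠(MC, CL) = 90.00° ✓; |CL| = 29.20 ✓; |SL| = 45.57 ✓.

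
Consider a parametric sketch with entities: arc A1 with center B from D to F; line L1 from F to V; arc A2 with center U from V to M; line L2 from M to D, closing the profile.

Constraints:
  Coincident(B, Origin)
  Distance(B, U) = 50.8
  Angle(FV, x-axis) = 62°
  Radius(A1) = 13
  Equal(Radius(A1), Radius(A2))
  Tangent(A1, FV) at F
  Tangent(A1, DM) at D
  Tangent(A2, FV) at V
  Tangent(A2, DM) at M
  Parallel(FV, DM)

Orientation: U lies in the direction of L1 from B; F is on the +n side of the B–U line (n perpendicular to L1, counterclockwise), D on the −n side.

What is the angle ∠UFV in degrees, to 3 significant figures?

14.4°

Tangency of A1 to both parallel lines with radius 13.0 puts F and D at B ± 13.0·n: F = (-11.5, 6.10), D = (11.5, -6.10). Equal radii place V and M the same way about U: V = U + 13.0·n = (12.4, 51.0), M = U − 13.0·n = (35.3, 38.8). Then cos ∠UFV = FU·FV / (|FU||FV|), giving 14.4°.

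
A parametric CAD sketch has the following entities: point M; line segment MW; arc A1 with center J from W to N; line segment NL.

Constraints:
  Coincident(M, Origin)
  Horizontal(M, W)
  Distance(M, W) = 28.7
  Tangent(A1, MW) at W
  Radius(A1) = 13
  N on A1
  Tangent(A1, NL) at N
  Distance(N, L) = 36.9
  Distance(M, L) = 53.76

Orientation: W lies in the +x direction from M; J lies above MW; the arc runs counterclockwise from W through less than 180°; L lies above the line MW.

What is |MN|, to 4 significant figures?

44.34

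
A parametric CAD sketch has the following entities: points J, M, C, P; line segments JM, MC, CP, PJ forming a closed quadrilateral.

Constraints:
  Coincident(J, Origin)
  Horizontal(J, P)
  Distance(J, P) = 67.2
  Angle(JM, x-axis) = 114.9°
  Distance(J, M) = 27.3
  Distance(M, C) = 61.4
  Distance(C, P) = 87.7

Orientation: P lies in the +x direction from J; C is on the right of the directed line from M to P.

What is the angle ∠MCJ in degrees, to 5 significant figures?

17.896°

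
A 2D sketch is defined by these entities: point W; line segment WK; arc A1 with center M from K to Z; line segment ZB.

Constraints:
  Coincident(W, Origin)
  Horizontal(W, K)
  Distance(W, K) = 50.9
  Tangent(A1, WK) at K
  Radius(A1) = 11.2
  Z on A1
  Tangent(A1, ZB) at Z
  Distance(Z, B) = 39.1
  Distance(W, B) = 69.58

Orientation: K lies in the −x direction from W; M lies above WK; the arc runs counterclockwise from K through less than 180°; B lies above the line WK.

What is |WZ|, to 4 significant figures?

41.98

W is at the origin; W and K share the same y with |WK| = 50.9 and K on the −x side, so K = (-50.90, 0.000). Since A1 is tangent to WK there, MK ⟂ WK, so M = K + (0, 11.2) = (-50.90, 11.20). Since MZ ⟂ ZB (tangency), |MB| = √(11.2² + 39.1²) = 40.67 regardless of where Z sits on A1. So B lies on both circle(W, 69.58) and circle(M, 40.67); the above-WK intersection is B = (-46.63, 51.65). Z is the foot of the tangent from B: Z = (-39.87, 13.14).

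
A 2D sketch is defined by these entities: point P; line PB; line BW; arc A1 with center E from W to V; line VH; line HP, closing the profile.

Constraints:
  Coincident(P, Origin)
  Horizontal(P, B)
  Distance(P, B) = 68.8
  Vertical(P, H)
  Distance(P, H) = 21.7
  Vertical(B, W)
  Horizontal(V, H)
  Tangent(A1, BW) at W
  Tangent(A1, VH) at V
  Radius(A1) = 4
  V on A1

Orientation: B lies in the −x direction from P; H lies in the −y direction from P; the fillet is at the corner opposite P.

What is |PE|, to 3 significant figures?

67.2

P is at the origin; PB is horizontal with |PB| = 68.8 and B on the −x side, so B = (-68.8, 0.00). P and H share the same x with |PH| = 21.7 and H on the −y side, so H = (0.00, -21.7). The virtual corner opposite P is at (-68.8, -21.7). A1 meets BW tangentially, so EW is at right angles to BW and tangency of A1 to VH means the radius EV is perpendicular to VH, with radius 4.0, so the center E sits 4.0 in from both sides at E = (-64.8, -17.7). Then |PE| = |E − P| = 67.2.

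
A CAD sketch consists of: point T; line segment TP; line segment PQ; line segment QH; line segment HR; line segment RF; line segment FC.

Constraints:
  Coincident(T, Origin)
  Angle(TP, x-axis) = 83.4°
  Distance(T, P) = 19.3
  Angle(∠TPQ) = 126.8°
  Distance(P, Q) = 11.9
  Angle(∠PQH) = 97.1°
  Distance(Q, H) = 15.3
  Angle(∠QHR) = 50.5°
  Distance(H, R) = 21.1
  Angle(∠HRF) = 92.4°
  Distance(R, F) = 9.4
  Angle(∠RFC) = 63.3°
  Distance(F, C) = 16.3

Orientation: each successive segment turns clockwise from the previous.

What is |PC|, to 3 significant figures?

13.4

T is at the origin; TP runs at 83.4° with length 19.3, so P = (2.22, 19.2). ∠TPQ = 126.8° gives PQ at 30.2° from the x-axis; with |PQ| = 11.9, Q = (12.5, 25.2). ∠PQH = 97.1° gives QH at -52.7° from the x-axis; with |QH| = 15.3, H = (21.8, 13.0). ∠QHR = 50.5° gives HR at 178° from the x-axis; with |HR| = 21.1, R = (0.690, 13.8). ∠HRF = 92.4° gives RF at 90.2° from the x-axis; with |RF| = 9.4, F = (0.658, 23.2). ∠RFC = 63.3° gives FC at -26.5° from the x-axis; with |FC| = 16.3, C = (15.2, 15.9). Then |PC| = |C − P| = 13.4.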